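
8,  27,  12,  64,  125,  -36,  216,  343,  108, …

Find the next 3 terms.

The slot pattern repeats as AAB (period 3), so there are 2 interleaved tracks.
Track A: 8, 27, 64, 125, 216, 343. The cubes 2³, 3³, 4³, ….
Track B: 12, -36, 108. Multiplying by -3 each time.
Position 10 falls in track A as its term 7, giving 512.
Term 11 comes from track A (its 8th entry): 729.
Term 12 comes from track B (its 4th entry): -324.

512, 729, -324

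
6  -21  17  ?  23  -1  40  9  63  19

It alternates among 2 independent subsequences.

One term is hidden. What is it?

Odd-indexed and even-indexed terms follow separate rules.
Track A: 6, 17, 23, 40, 63. Fibonacci-style (each term is the sum of the two before it).
Track B: -21, ?, -1, 9, 19. Arithmetic, step +10.
The gap is track B's term 2; the rule gives -11.

-11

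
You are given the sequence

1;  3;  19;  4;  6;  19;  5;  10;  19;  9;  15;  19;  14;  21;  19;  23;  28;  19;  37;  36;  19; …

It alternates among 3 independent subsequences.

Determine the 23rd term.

Split by position mod 3: positions 1, 4, 7, … form one track, and each other residue class forms its own.
Stream A: 1, 4, 5, 9, 14, 23, 37. Fibonacci-style (each term is the sum of the two before it).
Stream B: 3, 6, 10, 15, 21, 28, 36. Triangular numbers starting at T_2.
Stream C: 19, 19, 19, 19, 19, 19, 19. Constant 19.
Term 23 comes from stream B (its 8th entry): 45.

45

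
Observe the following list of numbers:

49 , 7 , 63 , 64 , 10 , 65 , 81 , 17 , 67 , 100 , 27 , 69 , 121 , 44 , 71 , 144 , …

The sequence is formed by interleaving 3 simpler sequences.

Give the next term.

Split by position mod 3: positions 1, 4, 7, … form one track, and each other residue class forms its own.
Subsequence A: 49, 64, 81, 100, 121, 144. The squares 7², 8², 9², ….
Subsequence B: 7, 10, 17, 27, 44. A Fibonacci-like recurrence a_n = a_{n-1} + a_{n-2}.
Subsequence C: 63, 65, 67, 69, 71. Linear: a_n = 61 + 2·n.
Position 17 falls in subsequence B as its term 6, giving 71.

71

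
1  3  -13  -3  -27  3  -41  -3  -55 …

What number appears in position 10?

3

Positions 1, 3, 5, … form one subsequence and positions 2, 4, 6, … form another.
Stream A: 1, -13, -27, -41, -55. Arithmetic, step −14.
Stream B: 3, -3, 3, -3. Oscillating between 3 and -3.
Term 10 comes from stream B (its 5th entry): 3.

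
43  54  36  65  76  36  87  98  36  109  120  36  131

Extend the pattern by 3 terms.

142, 36, 153

Reading positions in blocks of 3 reveals the pattern AAB — 2 tracks woven together.
Track A: 43, 54, 65, 76, 87, 98, 109, 120, 131 (arithmetic, step +11).
Track B: 36, 36, 36, 36 (always 36).
Position 14 falls in track A as its term 10, giving 142.
Term 15 comes from track B (its 5th entry): 36.
Term 16 comes from track A (its 11th entry): 153.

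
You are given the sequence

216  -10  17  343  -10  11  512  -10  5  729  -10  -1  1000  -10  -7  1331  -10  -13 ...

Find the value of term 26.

-10

Split by position mod 3: positions 1, 4, 7, … form one track, and each other residue class forms its own.
Stream A: 216, 343, 512, 729, 1000, 1331 — consecutive cubes n³ from n = 6.
Stream B: -10, -10, -10, -10, -10, -10 — the constant sequence -10.
Stream C: 17, 11, 5, -1, -7, -13 — linear: a_n = 23 − 6·n.
Position 26 → stream B, term 9 = -10.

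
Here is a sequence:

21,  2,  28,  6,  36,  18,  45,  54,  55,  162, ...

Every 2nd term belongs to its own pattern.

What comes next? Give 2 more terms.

66, 486

Positions 1, 3, 5, … form one subsequence and positions 2, 4, 6, … form another.
Track A: 21, 28, 36, 45, 55 — triangular numbers starting at T_6.
Track B: 2, 6, 18, 54, 162 — a geometric progression (common ratio 3).
Term 11 comes from track A (its 6th entry): 66.
Position 12 → track B, term 6 = 486.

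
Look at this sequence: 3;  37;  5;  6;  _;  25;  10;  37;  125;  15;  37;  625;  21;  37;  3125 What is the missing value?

37

The terms cycle through 3 interleaved subsequences.
Stream A: 3, 6, 10, 15, 21. The triangular numbers T_2, T_3, ….
Stream B: 37, ?, 37, 37, 37. The constant sequence 37.
Stream C: 5, 25, 125, 625, 3125. Powers 5^1, 5^2, 5^3, ….
Stream B's pattern makes the blank 37.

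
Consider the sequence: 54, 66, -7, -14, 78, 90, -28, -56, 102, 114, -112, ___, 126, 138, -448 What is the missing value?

-224

Positions follow the repeating pattern AABB; grouping by letter gives 2 tracks.
Stream A: 54, 66, 78, 90, 102, 114, 126, 138 (arithmetic, step +12).
Stream B: -7, -14, -28, -56, -112, ?, -448 (multiplying by 2 each time).
So the missing entry in stream B is -224.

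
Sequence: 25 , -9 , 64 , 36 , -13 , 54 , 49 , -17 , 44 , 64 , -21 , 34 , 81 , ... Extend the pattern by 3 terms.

-25, 24, 100

Split by position mod 3 into 3 tracks.
Stream A: 25, 36, 49, 64, 81 (the squares 5², 6², 7², …).
Stream B: -9, -13, -17, -21 (arithmetic with common difference −4).
Stream C: 64, 54, 44, 34 (subtracting 10 each time).
Term 14 comes from stream B (its 5th entry): -25.
The 15th slot belongs to stream C; its 5th term is 24.
Term 16 comes from stream A (its 6th entry): 100.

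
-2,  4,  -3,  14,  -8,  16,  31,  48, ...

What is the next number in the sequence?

-32

The slot pattern repeats as AABB (period 4), so there are 2 interleaved tracks.
Track A is -2, 4, -8, 16, which is geometric, ×-2 each step.
Track B is -3, 14, 31, 48, which is arithmetic with common difference +17.
The 9th slot belongs to track A; its 5th term is -32.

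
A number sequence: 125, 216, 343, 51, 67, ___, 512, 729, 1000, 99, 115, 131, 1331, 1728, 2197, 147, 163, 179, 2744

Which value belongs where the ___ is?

Positions follow the repeating pattern AAABBB; grouping by letter gives 2 tracks.
Track A = 125, 216, 343, 512, 729, 1000, 1331, 1728, 2197, 2744: perfect cubes starting at 5³.
Track B = 51, 67, ?, 99, 115, 131, 147, 163, 179: linear: a_n = 35 + 16·n.
Filling track B at index 3 by its rule yields 83.

83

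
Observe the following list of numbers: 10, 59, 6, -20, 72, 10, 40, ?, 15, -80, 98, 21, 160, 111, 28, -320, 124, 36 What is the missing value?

The terms cycle through 3 interleaved subsequences.
Subsequence A: 10, -20, 40, -80, 160, -320 (a geometric progression (common ratio -2)).
Subsequence B: 59, 72, ?, 98, 111, 124 (arithmetic with common difference +13).
Subsequence C: 6, 10, 15, 21, 28, 36 (triangular numbers n(n+1)/2 for n = 3, 4, …).
The gap is subsequence B's term 3; the rule gives 85.

85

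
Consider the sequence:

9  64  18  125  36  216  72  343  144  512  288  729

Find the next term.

576

The terms cycle through 2 interleaved subsequences.
Stream A = 9, 18, 36, 72, 144, 288: geometric, ×2 each step.
Stream B = 64, 125, 216, 343, 512, 729: the cubes 4³, 5³, 6³, ….
Term 13 comes from stream A (its 7th entry): 576.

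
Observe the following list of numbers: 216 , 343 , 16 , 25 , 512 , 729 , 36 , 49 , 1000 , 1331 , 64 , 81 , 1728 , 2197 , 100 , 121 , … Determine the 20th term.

Reading positions in blocks of 4 reveals the pattern AABB — 2 tracks woven together.
Track A: 216, 343, 512, 729, 1000, 1331, 1728, 2197. Perfect cubes starting at 6³.
Track B: 16, 25, 36, 49, 64, 81, 100, 121. Consecutive squares n² from n = 4.
The 20th slot belongs to track B; its 10th term is 169.

169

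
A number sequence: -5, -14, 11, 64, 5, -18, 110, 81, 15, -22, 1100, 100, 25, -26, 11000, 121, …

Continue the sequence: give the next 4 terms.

Split by position mod 4: positions 1, 5, 9, … form one track, and each other residue class forms its own.
Stream A = -5, 5, 15, 25: adding 10 each time.
Stream B = -14, -18, -22, -26: arithmetic with common difference −4.
Stream C = 11, 110, 1100, 11000: geometric with ratio 10.
Stream D = 64, 81, 100, 121: the squares 8², 9², 10², ….
Position 17 → stream A, term 5 = 35.
Term 18 comes from stream B (its 5th entry): -30.
Term 19 comes from stream C (its 5th entry): 110000.
Position 20 → stream D, term 5 = 144.

35, -30, 110000, 144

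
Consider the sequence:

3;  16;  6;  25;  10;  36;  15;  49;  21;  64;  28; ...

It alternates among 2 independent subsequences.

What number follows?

81

Taking every 2nd term gives 2 separate tracks.
Track A = 3, 6, 10, 15, 21, 28: triangular numbers n(n+1)/2 for n = 2, 3, ….
Track B = 16, 25, 36, 49, 64: consecutive squares n² from n = 4.
Position 12 → track B, term 6 = 81.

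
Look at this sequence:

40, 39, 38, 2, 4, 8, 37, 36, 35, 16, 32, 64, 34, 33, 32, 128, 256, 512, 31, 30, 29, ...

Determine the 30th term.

Reading positions in blocks of 6 reveals the pattern AAABBB — 2 tracks woven together.
Stream A: 40, 39, 38, 37, 36, 35, 34, 33, 32, 31, 30, 29 — arithmetic with common difference −1.
Stream B: 2, 4, 8, 16, 32, 64, 128, 256, 512 — geometric with ratio 2.
The 30th slot belongs to stream B; its 15th term is 32768.

32768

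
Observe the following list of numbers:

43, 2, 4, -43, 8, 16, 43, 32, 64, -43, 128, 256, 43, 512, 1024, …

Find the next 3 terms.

Reading positions in blocks of 3 reveals the pattern ABB — 2 tracks woven together.
Subsequence A: 43, -43, 43, -43, 43. The oscillation 43·(−1)^(n+1).
Subsequence B: 2, 4, 8, 16, 32, 64, 128, 256, 512, 1024. Successive powers of 2.
The 16th slot belongs to subsequence A; its 6th term is -43.
Position 17 falls in subsequence B as its term 11, giving 2048.
Position 18 → subsequence B, term 12 = 4096.

-43, 2048, 4096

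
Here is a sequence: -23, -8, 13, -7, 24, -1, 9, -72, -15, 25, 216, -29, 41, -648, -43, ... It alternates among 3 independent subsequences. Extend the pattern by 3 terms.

57, 1944, -57

Split by position mod 3 into 3 tracks.
Subsequence A: -23, -7, 9, 25, 41. Adding 16 each time.
Subsequence B: -8, 24, -72, 216, -648. Geometric with ratio -3.
Subsequence C: 13, -1, -15, -29, -43. Linear: a_n = 27 − 14·n.
Term 16 comes from subsequence A (its 6th entry): 57.
The 17th slot belongs to subsequence B; its 6th term is 1944.
Term 18 comes from subsequence C (its 6th entry): -57.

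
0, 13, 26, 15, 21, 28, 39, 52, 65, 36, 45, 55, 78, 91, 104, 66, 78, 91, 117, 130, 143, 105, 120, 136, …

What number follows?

The slot pattern repeats as AAABBB (period 6), so there are 2 interleaved tracks.
Stream A: 0, 13, 26, 39, 52, 65, 78, 91, 104, 117, 130, 143. Arithmetic, step +13.
Stream B: 15, 21, 28, 36, 45, 55, 66, 78, 91, 105, 120, 136. Triangular numbers n(n+1)/2 for n = 5, 6, ….
Position 25 → stream A, term 13 = 156.

156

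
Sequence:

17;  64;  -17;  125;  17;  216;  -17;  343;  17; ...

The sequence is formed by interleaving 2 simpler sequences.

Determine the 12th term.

729

Split by position mod 2 into 2 tracks.
Track A is 17, -17, 17, -17, 17, which is alternating ±17.
Track B is 64, 125, 216, 343, which is the cubes 4³, 5³, 6³, ….
The 12th slot belongs to track B; its 6th term is 729.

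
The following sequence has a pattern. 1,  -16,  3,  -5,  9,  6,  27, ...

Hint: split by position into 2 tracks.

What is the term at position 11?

Odd-indexed and even-indexed terms follow separate rules.
Track A: 1, 3, 9, 27 (successive powers of 3).
Track B: -16, -5, 6 (arithmetic with common difference +11).
Term 11 comes from track A (its 6th entry): 243.

243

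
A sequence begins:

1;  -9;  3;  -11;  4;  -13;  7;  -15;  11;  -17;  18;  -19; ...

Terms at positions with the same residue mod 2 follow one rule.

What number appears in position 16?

-23

The terms cycle through 2 interleaved subsequences.
Subsequence A: 1, 3, 4, 7, 11, 18 — Fibonacci-style (each term is the sum of the two before it).
Subsequence B: -9, -11, -13, -15, -17, -19 — arithmetic with common difference −2.
Position 16 → subsequence B, term 8 = -23.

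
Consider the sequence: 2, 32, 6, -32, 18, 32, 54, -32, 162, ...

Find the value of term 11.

486

The terms cycle through 2 interleaved subsequences.
Track A: 2, 6, 18, 54, 162 (multiplying by 3 each time).
Track B: 32, -32, 32, -32 (oscillating between 32 and -32).
Term 11 comes from track A (its 6th entry): 486.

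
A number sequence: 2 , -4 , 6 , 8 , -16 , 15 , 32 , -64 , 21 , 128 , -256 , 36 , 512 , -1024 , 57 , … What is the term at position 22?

Positions follow the repeating pattern AAB; grouping by letter gives 2 tracks.
Track A is 2, -4, 8, -16, 32, -64, 128, -256, 512, -1024, which is geometric with ratio -2.
Track B is 6, 15, 21, 36, 57, which is Fibonacci-style (each term is the sum of the two before it).
The 22nd slot belongs to track A; its 15th term is 32768.

32768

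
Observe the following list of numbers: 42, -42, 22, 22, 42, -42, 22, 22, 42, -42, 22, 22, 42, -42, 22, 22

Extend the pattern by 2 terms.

42, -42

The slot pattern repeats as AABB (period 4), so there are 2 interleaved tracks.
Stream A: 42, -42, 42, -42, 42, -42, 42, -42 — oscillating between 42 and -42.
Stream B: 22, 22, 22, 22, 22, 22, 22, 22 — always 22.
Term 17 comes from stream A (its 9th entry): 42.
The 18th slot belongs to stream A; its 10th term is -42.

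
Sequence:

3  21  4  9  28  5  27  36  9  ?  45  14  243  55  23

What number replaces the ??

81

Taking every 3rd term gives 3 separate tracks.
Track A: 3, 9, 27, ?, 243 (geometric, ×3 each step).
Track B: 21, 28, 36, 45, 55 (triangular numbers n(n+1)/2 for n = 6, 7, …).
Track C: 4, 5, 9, 14, 23 (each term equals the sum of the previous two).
Filling track A at index 4 by its rule yields 81.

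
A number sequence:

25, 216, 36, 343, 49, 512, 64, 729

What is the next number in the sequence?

Taking every 2nd term gives 2 separate tracks.
Track A is 25, 36, 49, 64, which is perfect squares starting at 5².
Track B is 216, 343, 512, 729, which is perfect cubes starting at 6³.
The 9th slot belongs to track A; its 5th term is 81.

81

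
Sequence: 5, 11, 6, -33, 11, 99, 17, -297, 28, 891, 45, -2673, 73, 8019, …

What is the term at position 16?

The terms cycle through 2 interleaved subsequences.
Stream A = 5, 6, 11, 17, 28, 45, 73: Fibonacci-style (each term is the sum of the two before it).
Stream B = 11, -33, 99, -297, 891, -2673, 8019: geometric with ratio -3.
The 16th slot belongs to stream B; its 8th term is -24057.

-24057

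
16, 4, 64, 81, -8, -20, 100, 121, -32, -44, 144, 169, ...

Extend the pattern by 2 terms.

-56, -68

Reading positions in blocks of 4 reveals the pattern AABB — 2 tracks woven together.
Track A is 16, 4, -8, -20, -32, -44, which is linear: a_n = 28 − 12·n.
Track B is 64, 81, 100, 121, 144, 169, which is the squares 8², 9², 10², ….
Position 13 falls in track A as its term 7, giving -56.
The 14th slot belongs to track A; its 8th term is -68.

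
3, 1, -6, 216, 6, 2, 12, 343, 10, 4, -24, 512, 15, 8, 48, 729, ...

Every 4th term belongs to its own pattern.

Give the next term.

Read the sequence 4 terms at a time; column i is its own pattern.
Track A: 3, 6, 10, 15. Triangular numbers starting at T_2.
Track B: 1, 2, 4, 8. Powers 2^0, 2^1, 2^2, ….
Track C: -6, 12, -24, 48. Multiplying by -2 each time.
Track D: 216, 343, 512, 729. Perfect cubes starting at 6³.
Position 17 falls in track A as its term 5, giving 21.

21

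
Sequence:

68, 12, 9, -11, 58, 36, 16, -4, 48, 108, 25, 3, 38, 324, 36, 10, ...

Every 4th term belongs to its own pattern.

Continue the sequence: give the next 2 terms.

The terms cycle through 4 interleaved subsequences.
Track A: 68, 58, 48, 38 (arithmetic, step −10).
Track B: 12, 36, 108, 324 (geometric with ratio 3).
Track C: 9, 16, 25, 36 (consecutive squares n² from n = 3).
Track D: -11, -4, 3, 10 (adding 7 each time).
Position 17 falls in track A as its term 5, giving 28.
Position 18 → track B, term 5 = 972.

28, 972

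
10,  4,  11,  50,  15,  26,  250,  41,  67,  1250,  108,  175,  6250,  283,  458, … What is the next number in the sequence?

Reading positions in blocks of 3 reveals the pattern ABB — 2 tracks woven together.
Track A: 10, 50, 250, 1250, 6250. Geometric with ratio 5.
Track B: 4, 11, 15, 26, 41, 67, 108, 175, 283, 458. Each term equals the sum of the previous two.
Term 16 comes from track A (its 6th entry): 31250.

31250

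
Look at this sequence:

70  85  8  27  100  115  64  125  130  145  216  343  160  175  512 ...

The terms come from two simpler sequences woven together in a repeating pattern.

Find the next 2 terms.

The slot pattern repeats as AABB (period 4), so there are 2 interleaved tracks.
Stream A: 70, 85, 100, 115, 130, 145, 160, 175 (arithmetic, step +15).
Stream B: 8, 27, 64, 125, 216, 343, 512 (the cubes 2³, 3³, 4³, …).
Term 16 comes from stream B (its 8th entry): 729.
The 17th slot belongs to stream A; its 9th term is 190.

729, 190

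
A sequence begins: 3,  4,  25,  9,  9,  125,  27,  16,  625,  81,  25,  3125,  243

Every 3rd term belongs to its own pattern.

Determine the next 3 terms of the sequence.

36, 15625, 729

The terms cycle through 3 interleaved subsequences.
Track A is 3, 9, 27, 81, 243, which is geometric with ratio 3.
Track B is 4, 9, 16, 25, which is the squares 2², 3², 4², ….
Track C is 25, 125, 625, 3125, which is powers 5^2, 5^3, 5^4, ….
Term 14 comes from track B (its 5th entry): 36.
Position 15 falls in track C as its term 5, giving 15625.
Position 16 → track A, term 6 = 729.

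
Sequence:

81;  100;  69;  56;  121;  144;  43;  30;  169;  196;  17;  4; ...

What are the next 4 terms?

225, 256, -9, -22

Reading positions in blocks of 4 reveals the pattern AABB — 2 tracks woven together.
Subsequence A: 81, 100, 121, 144, 169, 196. Perfect squares starting at 9².
Subsequence B: 69, 56, 43, 30, 17, 4. Linear: a_n = 82 − 13·n.
Position 13 → subsequence A, term 7 = 225.
Term 14 comes from subsequence A (its 8th entry): 256.
Position 15 → subsequence B, term 7 = -9.
Position 16 falls in subsequence B as its term 8, giving -22.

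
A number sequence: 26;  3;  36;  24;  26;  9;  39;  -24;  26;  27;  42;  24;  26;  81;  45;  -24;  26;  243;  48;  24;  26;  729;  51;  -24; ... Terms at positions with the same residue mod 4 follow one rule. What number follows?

26

The terms cycle through 4 interleaved subsequences.
Track A: 26, 26, 26, 26, 26, 26 (constant 26).
Track B: 3, 9, 27, 81, 243, 729 (geometric, ×3 each step).
Track C: 36, 39, 42, 45, 48, 51 (linear: a_n = 33 + 3·n).
Track D: 24, -24, 24, -24, 24, -24 (alternating ±24).
Position 25 → track A, term 7 = 26.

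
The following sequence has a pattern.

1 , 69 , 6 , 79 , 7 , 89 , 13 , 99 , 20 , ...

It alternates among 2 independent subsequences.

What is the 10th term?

109

Taking every 2nd term gives 2 separate tracks.
Subsequence A is 1, 6, 7, 13, 20, which is each term equals the sum of the previous two.
Subsequence B is 69, 79, 89, 99, which is adding 10 each time.
Position 10 → subsequence B, term 5 = 109.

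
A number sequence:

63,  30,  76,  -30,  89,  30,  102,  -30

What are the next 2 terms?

Positions 1, 3, 5, … form one subsequence and positions 2, 4, 6, … form another.
Track A is 63, 76, 89, 102, which is arithmetic, step +13.
Track B is 30, -30, 30, -30, which is the oscillation 30·(−1)^(n+1).
The 9th slot belongs to track A; its 5th term is 115.
Position 10 → track B, term 5 = 30.

115, 30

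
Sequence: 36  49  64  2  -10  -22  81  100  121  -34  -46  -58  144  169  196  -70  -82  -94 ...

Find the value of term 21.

289

Positions follow the repeating pattern AAABBB; grouping by letter gives 2 tracks.
Subsequence A = 36, 49, 64, 81, 100, 121, 144, 169, 196: consecutive squares n² from n = 6.
Subsequence B = 2, -10, -22, -34, -46, -58, -70, -82, -94: arithmetic with common difference −12.
Position 21 falls in subsequence A as its term 12, giving 289.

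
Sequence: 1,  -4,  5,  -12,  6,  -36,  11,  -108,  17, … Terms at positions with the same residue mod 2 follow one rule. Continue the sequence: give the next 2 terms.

-324, 28

Split by position mod 2 into 2 tracks.
Subsequence A = 1, 5, 6, 11, 17: a Fibonacci-like recurrence a_n = a_{n-1} + a_{n-2}.
Subsequence B = -4, -12, -36, -108: geometric, ×3 each step.
Position 10 falls in subsequence B as its term 5, giving -324.
Position 11 falls in subsequence A as its term 6, giving 28.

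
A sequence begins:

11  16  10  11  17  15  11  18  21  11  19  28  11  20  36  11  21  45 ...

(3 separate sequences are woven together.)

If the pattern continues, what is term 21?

55

Taking every 3rd term gives 3 separate tracks.
Track A is 11, 11, 11, 11, 11, 11, which is always 11.
Track B is 16, 17, 18, 19, 20, 21, which is arithmetic, step +1.
Track C is 10, 15, 21, 28, 36, 45, which is the triangular numbers T_4, T_5, ….
Term 21 comes from track C (its 7th entry): 55.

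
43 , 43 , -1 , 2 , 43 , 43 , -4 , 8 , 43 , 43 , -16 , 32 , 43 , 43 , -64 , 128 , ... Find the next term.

43

Positions follow the repeating pattern AABB; grouping by letter gives 2 tracks.
Track A is 43, 43, 43, 43, 43, 43, 43, 43, which is constant 43.
Track B is -1, 2, -4, 8, -16, 32, -64, 128, which is geometric, ×-2 each step.
Position 17 falls in track A as its term 9, giving 43.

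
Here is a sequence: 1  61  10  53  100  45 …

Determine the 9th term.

Positions 1, 3, 5, … form one subsequence and positions 2, 4, 6, … form another.
Track A = 1, 10, 100: powers of 10.
Track B = 61, 53, 45: subtracting 8 each time.
Position 9 falls in track A as its term 5, giving 10000.

10000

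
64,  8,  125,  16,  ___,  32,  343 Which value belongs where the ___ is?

216

The terms cycle through 2 interleaved subsequences.
Track A: 64, 125, ?, 343. The cubes 4³, 5³, 6³, ….
Track B: 8, 16, 32. Successive powers of 2.
Filling track A at index 3 by its rule yields 216.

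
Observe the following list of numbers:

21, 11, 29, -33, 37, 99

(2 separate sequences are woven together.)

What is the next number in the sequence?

45

The terms cycle through 2 interleaved subsequences.
Track A: 21, 29, 37 (arithmetic with common difference +8).
Track B: 11, -33, 99 (geometric with ratio -3).
The 7th slot belongs to track A; its 4th term is 45.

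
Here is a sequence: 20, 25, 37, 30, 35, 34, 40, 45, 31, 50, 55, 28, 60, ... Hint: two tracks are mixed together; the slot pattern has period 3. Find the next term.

Reading positions in blocks of 3 reveals the pattern AAB — 2 tracks woven together.
Track A: 20, 25, 30, 35, 40, 45, 50, 55, 60 (adding 5 each time).
Track B: 37, 34, 31, 28 (arithmetic, step −3).
Position 14 → track A, term 10 = 65.

65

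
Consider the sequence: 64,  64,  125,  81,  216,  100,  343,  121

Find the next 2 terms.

512, 144

Split by position mod 2 into 2 tracks.
Track A is 64, 125, 216, 343, which is perfect cubes starting at 4³.
Track B is 64, 81, 100, 121, which is the squares 8², 9², 10², ….
Term 9 comes from track A (its 5th entry): 512.
Term 10 comes from track B (its 5th entry): 144.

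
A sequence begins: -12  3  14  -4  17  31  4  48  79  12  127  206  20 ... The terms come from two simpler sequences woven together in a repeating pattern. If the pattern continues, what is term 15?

539

The slot pattern repeats as ABB (period 3), so there are 2 interleaved tracks.
Stream A: -12, -4, 4, 12, 20. Linear: a_n = -20 + 8·n.
Stream B: 3, 14, 17, 31, 48, 79, 127, 206. Each term equals the sum of the previous two.
Term 15 comes from stream B (its 10th entry): 539.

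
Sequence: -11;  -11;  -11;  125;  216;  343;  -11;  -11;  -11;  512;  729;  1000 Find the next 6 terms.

Reading positions in blocks of 6 reveals the pattern AAABBB — 2 tracks woven together.
Stream A = -11, -11, -11, -11, -11, -11: the constant sequence -11.
Stream B = 125, 216, 343, 512, 729, 1000: consecutive cubes n³ from n = 5.
Term 13 comes from stream A (its 7th entry): -11.
Position 14 → stream A, term 8 = -11.
Position 15 falls in stream A as its term 9, giving -11.
Position 16 falls in stream B as its term 7, giving 1331.
The 17th slot belongs to stream B; its 8th term is 1728.
Position 18 → stream B, term 9 = 2197.

-11, -11, -11, 1331, 1728, 2197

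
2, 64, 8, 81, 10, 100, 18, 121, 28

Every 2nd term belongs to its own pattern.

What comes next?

The terms cycle through 2 interleaved subsequences.
Subsequence A: 2, 8, 10, 18, 28 — a Fibonacci-like recurrence a_n = a_{n-1} + a_{n-2}.
Subsequence B: 64, 81, 100, 121 — the squares 8², 9², 10², ….
The 10th slot belongs to subsequence B; its 5th term is 144.

144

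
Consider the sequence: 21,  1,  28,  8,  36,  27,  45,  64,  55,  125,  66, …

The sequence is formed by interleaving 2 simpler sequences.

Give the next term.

216

Odd-indexed and even-indexed terms follow separate rules.
Track A: 21, 28, 36, 45, 55, 66. Triangular numbers n(n+1)/2 for n = 6, 7, ….
Track B: 1, 8, 27, 64, 125. The cubes 1³, 2³, 3³, ….
Position 12 → track B, term 6 = 216.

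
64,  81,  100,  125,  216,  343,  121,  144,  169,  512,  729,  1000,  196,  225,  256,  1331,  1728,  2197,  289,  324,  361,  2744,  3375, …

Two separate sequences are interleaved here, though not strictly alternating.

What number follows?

Positions follow the repeating pattern AAABBB; grouping by letter gives 2 tracks.
Track A = 64, 81, 100, 121, 144, 169, 196, 225, 256, 289, 324, 361: perfect squares starting at 8².
Track B = 125, 216, 343, 512, 729, 1000, 1331, 1728, 2197, 2744, 3375: the cubes 5³, 6³, 7³, ….
The 24th slot belongs to track B; its 12th term is 4096.

4096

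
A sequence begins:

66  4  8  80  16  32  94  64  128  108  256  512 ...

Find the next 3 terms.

The slot pattern repeats as ABB (period 3), so there are 2 interleaved tracks.
Track A is 66, 80, 94, 108, which is linear: a_n = 52 + 14·n.
Track B is 4, 8, 16, 32, 64, 128, 256, 512, which is powers of 2.
Position 13 → track A, term 5 = 122.
The 14th slot belongs to track B; its 9th term is 1024.
Position 15 falls in track B as its term 10, giving 2048.

122, 1024, 2048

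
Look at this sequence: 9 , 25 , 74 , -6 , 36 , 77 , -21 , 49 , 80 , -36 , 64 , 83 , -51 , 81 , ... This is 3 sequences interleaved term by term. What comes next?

Read the sequence 3 terms at a time; column i is its own pattern.
Track A = 9, -6, -21, -36, -51: arithmetic, step −15.
Track B = 25, 36, 49, 64, 81: perfect squares starting at 5².
Track C = 74, 77, 80, 83: adding 3 each time.
Position 15 → track C, term 5 = 86.

86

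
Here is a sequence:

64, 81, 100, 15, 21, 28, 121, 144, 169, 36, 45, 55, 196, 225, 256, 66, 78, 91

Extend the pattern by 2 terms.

Positions follow the repeating pattern AAABBB; grouping by letter gives 2 tracks.
Track A = 64, 81, 100, 121, 144, 169, 196, 225, 256: perfect squares starting at 8².
Track B = 15, 21, 28, 36, 45, 55, 66, 78, 91: the triangular numbers T_5, T_6, ….
Position 19 → track A, term 10 = 289.
The 20th slot belongs to track A; its 11th term is 324.

289, 324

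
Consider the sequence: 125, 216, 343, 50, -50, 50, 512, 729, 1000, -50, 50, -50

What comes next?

Reading positions in blocks of 6 reveals the pattern AAABBB — 2 tracks woven together.
Track A: 125, 216, 343, 512, 729, 1000 (the cubes 5³, 6³, 7³, …).
Track B: 50, -50, 50, -50, 50, -50 (the oscillation 50·(−1)^(n+1)).
Position 13 falls in track A as its term 7, giving 1331.

1331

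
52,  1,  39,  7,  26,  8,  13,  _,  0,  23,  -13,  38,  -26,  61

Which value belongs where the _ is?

The terms cycle through 2 interleaved subsequences.
Stream A is 52, 39, 26, 13, 0, -13, -26, which is subtracting 13 each time.
Stream B is 1, 7, 8, ?, 23, 38, 61, which is each term equals the sum of the previous two.
Stream B's pattern makes the blank 15.

15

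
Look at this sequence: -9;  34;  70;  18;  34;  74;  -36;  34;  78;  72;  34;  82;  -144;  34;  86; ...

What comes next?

Split by position mod 3 into 3 tracks.
Subsequence A is -9, 18, -36, 72, -144, which is geometric with ratio -2.
Subsequence B is 34, 34, 34, 34, 34, which is the constant sequence 34.
Subsequence C is 70, 74, 78, 82, 86, which is arithmetic with common difference +4.
The 16th slot belongs to subsequence A; its 6th term is 288.

288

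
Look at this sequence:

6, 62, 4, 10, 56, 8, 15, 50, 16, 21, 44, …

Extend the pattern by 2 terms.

32, 28

Read the sequence 3 terms at a time; column i is its own pattern.
Stream A = 6, 10, 15, 21: triangular numbers n(n+1)/2 for n = 3, 4, ….
Stream B = 62, 56, 50, 44: linear: a_n = 68 − 6·n.
Stream C = 4, 8, 16: powers of 2.
Term 12 comes from stream C (its 4th entry): 32.
Position 13 falls in stream A as its term 5, giving 28.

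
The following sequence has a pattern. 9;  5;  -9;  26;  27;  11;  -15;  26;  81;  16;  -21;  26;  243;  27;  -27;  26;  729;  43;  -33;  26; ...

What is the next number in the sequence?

Read the sequence 4 terms at a time; column i is its own pattern.
Stream A: 9, 27, 81, 243, 729 — geometric with ratio 3.
Stream B: 5, 11, 16, 27, 43 — each term equals the sum of the previous two.
Stream C: -9, -15, -21, -27, -33 — arithmetic, step −6.
Stream D: 26, 26, 26, 26, 26 — constant 26.
Position 21 → stream A, term 6 = 2187.

2187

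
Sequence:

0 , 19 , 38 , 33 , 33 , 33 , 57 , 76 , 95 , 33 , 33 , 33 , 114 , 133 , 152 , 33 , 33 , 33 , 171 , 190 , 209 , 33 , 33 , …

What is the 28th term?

Positions follow the repeating pattern AAABBB; grouping by letter gives 2 tracks.
Subsequence A: 0, 19, 38, 57, 76, 95, 114, 133, 152, 171, 190, 209. Arithmetic with common difference +19.
Subsequence B: 33, 33, 33, 33, 33, 33, 33, 33, 33, 33, 33. Always 33.
The 28th slot belongs to subsequence B; its 13th term is 33.

33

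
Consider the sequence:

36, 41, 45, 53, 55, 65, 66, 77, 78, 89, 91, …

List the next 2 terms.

101, 105

Split by position mod 2 into 2 tracks.
Subsequence A: 36, 45, 55, 66, 78, 91. The triangular numbers T_8, T_9, ….
Subsequence B: 41, 53, 65, 77, 89. Adding 12 each time.
Position 12 falls in subsequence B as its term 6, giving 101.
Term 13 comes from subsequence A (its 7th entry): 105.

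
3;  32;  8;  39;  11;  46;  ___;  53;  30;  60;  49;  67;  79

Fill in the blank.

The terms cycle through 2 interleaved subsequences.
Stream A: 3, 8, 11, ?, 30, 49, 79 — Fibonacci-style (each term is the sum of the two before it).
Stream B: 32, 39, 46, 53, 60, 67 — adding 7 each time.
Filling stream A at index 4 by its rule yields 19.

19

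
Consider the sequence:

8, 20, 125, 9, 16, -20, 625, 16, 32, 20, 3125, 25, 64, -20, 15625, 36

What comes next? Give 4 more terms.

Taking every 4th term gives 4 separate tracks.
Track A: 8, 16, 32, 64 — multiplying by 2 each time.
Track B: 20, -20, 20, -20 — alternating ±20.
Track C: 125, 625, 3125, 15625 — powers 5^3, 5^4, 5^5, ….
Track D: 9, 16, 25, 36 — the squares 3², 4², 5², ….
Position 17 falls in track A as its term 5, giving 128.
Term 18 comes from track B (its 5th entry): 20.
Position 19 → track C, term 5 = 78125.
Position 20 → track D, term 5 = 49.

128, 20, 78125, 49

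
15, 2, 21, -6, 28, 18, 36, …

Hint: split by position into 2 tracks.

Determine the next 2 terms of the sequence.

-54, 45

Taking every 2nd term gives 2 separate tracks.
Stream A: 15, 21, 28, 36. Triangular numbers starting at T_5.
Stream B: 2, -6, 18. Geometric, ×-3 each step.
Position 8 → stream B, term 4 = -54.
The 9th slot belongs to stream A; its 5th term is 45.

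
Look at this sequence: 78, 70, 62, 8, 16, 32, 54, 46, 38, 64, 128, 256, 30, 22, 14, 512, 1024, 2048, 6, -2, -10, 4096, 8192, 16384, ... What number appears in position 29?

Positions follow the repeating pattern AAABBB; grouping by letter gives 2 tracks.
Subsequence A: 78, 70, 62, 54, 46, 38, 30, 22, 14, 6, -2, -10 — subtracting 8 each time.
Subsequence B: 8, 16, 32, 64, 128, 256, 512, 1024, 2048, 4096, 8192, 16384 — powers 2^3, 2^4, 2^5, ….
Position 29 falls in subsequence B as its term 14, giving 65536.

65536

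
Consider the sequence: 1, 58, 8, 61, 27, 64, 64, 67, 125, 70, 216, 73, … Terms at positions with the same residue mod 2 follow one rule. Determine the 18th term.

82

The terms cycle through 2 interleaved subsequences.
Track A is 1, 8, 27, 64, 125, 216, which is consecutive cubes n³ from n = 1.
Track B is 58, 61, 64, 67, 70, 73, which is arithmetic, step +3.
Position 18 falls in track B as its term 9, giving 82.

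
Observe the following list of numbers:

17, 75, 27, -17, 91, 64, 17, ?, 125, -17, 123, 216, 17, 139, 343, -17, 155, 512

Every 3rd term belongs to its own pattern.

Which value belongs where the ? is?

Split by position mod 3: positions 1, 4, 7, … form one track, and each other residue class forms its own.
Track A = 17, -17, 17, -17, 17, -17: alternating ±17.
Track B = 75, 91, ?, 123, 139, 155: arithmetic with common difference +16.
Track C = 27, 64, 125, 216, 343, 512: consecutive cubes n³ from n = 3.
Track B's pattern makes the blank 107.

107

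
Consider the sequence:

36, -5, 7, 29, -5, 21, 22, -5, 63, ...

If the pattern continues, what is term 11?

The terms cycle through 3 interleaved subsequences.
Stream A: 36, 29, 22 (linear: a_n = 43 − 7·n).
Stream B: -5, -5, -5 (the constant sequence -5).
Stream C: 7, 21, 63 (geometric with ratio 3).
The 11th slot belongs to stream B; its 4th term is -5.

-5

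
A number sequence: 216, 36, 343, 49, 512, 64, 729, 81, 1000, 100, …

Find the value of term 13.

1728

Odd-indexed and even-indexed terms follow separate rules.
Track A: 216, 343, 512, 729, 1000. Consecutive cubes n³ from n = 6.
Track B: 36, 49, 64, 81, 100. Perfect squares starting at 6².
Position 13 falls in track A as its term 7, giving 1728.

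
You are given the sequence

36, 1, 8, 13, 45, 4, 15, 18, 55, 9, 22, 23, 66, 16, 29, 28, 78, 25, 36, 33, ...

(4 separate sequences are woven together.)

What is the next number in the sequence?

91

Taking every 4th term gives 4 separate tracks.
Stream A is 36, 45, 55, 66, 78, which is triangular numbers starting at T_8.
Stream B is 1, 4, 9, 16, 25, which is perfect squares starting at 1².
Stream C is 8, 15, 22, 29, 36, which is arithmetic with common difference +7.
Stream D is 13, 18, 23, 28, 33, which is arithmetic with common difference +5.
Position 21 falls in stream A as its term 6, giving 91.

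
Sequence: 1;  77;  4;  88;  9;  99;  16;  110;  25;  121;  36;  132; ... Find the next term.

The terms cycle through 2 interleaved subsequences.
Track A: 1, 4, 9, 16, 25, 36 — perfect squares starting at 1².
Track B: 77, 88, 99, 110, 121, 132 — adding 11 each time.
Position 13 falls in track A as its term 7, giving 49.

49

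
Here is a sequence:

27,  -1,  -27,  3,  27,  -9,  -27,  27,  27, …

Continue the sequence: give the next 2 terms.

The terms cycle through 2 interleaved subsequences.
Track A is 27, -27, 27, -27, 27, which is the oscillation 27·(−1)^(n+1).
Track B is -1, 3, -9, 27, which is geometric with ratio -3.
Term 10 comes from track B (its 5th entry): -81.
The 11th slot belongs to track A; its 6th term is -27.

-81, -27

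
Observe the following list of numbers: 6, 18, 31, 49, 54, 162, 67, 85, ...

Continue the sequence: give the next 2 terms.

486, 1458

Positions follow the repeating pattern AABB; grouping by letter gives 2 tracks.
Subsequence A = 6, 18, 54, 162: a geometric progression (common ratio 3).
Subsequence B = 31, 49, 67, 85: arithmetic, step +18.
Position 9 falls in subsequence A as its term 5, giving 486.
The 10th slot belongs to subsequence A; its 6th term is 1458.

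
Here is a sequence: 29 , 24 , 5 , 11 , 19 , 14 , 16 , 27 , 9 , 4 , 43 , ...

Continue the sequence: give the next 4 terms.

Positions follow the repeating pattern AABB; grouping by letter gives 2 tracks.
Stream A: 29, 24, 19, 14, 9, 4 — arithmetic with common difference −5.
Stream B: 5, 11, 16, 27, 43 — each term equals the sum of the previous two.
The 12th slot belongs to stream B; its 6th term is 70.
Term 13 comes from stream A (its 7th entry): -1.
Position 14 → stream A, term 8 = -6.
Term 15 comes from stream B (its 7th entry): 113.

70, -1, -6, 113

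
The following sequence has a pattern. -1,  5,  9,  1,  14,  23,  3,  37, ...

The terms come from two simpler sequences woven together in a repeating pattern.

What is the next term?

Positions follow the repeating pattern ABB; grouping by letter gives 2 tracks.
Subsequence A: -1, 1, 3 (arithmetic with common difference +2).
Subsequence B: 5, 9, 14, 23, 37 (Fibonacci-style (each term is the sum of the two before it)).
Position 9 falls in subsequence B as its term 6, giving 60.

60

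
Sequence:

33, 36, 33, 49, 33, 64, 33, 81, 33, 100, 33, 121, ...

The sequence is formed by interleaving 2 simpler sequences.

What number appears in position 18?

196

Odd-indexed and even-indexed terms follow separate rules.
Track A is 33, 33, 33, 33, 33, 33, which is always 33.
Track B is 36, 49, 64, 81, 100, 121, which is the squares 6², 7², 8², ….
The 18th slot belongs to track B; its 9th term is 196.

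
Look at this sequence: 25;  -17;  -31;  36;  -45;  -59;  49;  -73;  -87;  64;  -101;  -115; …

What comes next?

The slot pattern repeats as ABB (period 3), so there are 2 interleaved tracks.
Track A = 25, 36, 49, 64: consecutive squares n² from n = 5.
Track B = -17, -31, -45, -59, -73, -87, -101, -115: arithmetic, step −14.
Position 13 falls in track A as its term 5, giving 81.

81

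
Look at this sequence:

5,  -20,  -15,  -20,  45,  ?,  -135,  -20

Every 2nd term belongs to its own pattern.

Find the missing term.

Positions 1, 3, 5, … form one subsequence and positions 2, 4, 6, … form another.
Stream A: 5, -15, 45, -135 — geometric with ratio -3.
Stream B: -20, -20, ?, -20 — constant -20.
So the missing entry in stream B is -20.

-20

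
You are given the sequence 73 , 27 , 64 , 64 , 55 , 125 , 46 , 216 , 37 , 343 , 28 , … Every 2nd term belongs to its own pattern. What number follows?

Positions 1, 3, 5, … form one subsequence and positions 2, 4, 6, … form another.
Track A: 73, 64, 55, 46, 37, 28. Arithmetic with common difference −9.
Track B: 27, 64, 125, 216, 343. Consecutive cubes n³ from n = 3.
The 12th slot belongs to track B; its 6th term is 512.

512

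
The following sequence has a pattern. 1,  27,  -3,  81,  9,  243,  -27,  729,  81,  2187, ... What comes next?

Positions 1, 3, 5, … form one subsequence and positions 2, 4, 6, … form another.
Subsequence A: 1, -3, 9, -27, 81 (multiplying by -3 each time).
Subsequence B: 27, 81, 243, 729, 2187 (powers of 3).
The 11th slot belongs to subsequence A; its 6th term is -243.

-243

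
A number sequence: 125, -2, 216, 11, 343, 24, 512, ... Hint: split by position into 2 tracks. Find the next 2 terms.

37, 729

Odd-indexed and even-indexed terms follow separate rules.
Subsequence A is 125, 216, 343, 512, which is perfect cubes starting at 5³.
Subsequence B is -2, 11, 24, which is arithmetic, step +13.
Term 8 comes from subsequence B (its 4th entry): 37.
Position 9 falls in subsequence A as its term 5, giving 729.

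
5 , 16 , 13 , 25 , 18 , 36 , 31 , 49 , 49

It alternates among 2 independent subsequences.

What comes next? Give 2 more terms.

Taking every 2nd term gives 2 separate tracks.
Track A is 5, 13, 18, 31, 49, which is Fibonacci-style (each term is the sum of the two before it).
Track B is 16, 25, 36, 49, which is consecutive squares n² from n = 4.
Term 10 comes from track B (its 5th entry): 64.
Position 11 falls in track A as its term 6, giving 80.

64, 80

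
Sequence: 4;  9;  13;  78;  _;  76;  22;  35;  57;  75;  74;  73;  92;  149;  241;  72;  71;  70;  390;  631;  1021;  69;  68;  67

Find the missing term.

77

Reading positions in blocks of 6 reveals the pattern AAABBB — 2 tracks woven together.
Track A: 4, 9, 13, 22, 35, 57, 92, 149, 241, 390, 631, 1021 — Fibonacci-style (each term is the sum of the two before it).
Track B: 78, ?, 76, 75, 74, 73, 72, 71, 70, 69, 68, 67 — arithmetic with common difference −1.
The gap is track B's term 2; the rule gives 77.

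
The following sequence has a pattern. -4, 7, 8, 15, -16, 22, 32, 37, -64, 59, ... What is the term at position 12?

96

Odd-indexed and even-indexed terms follow separate rules.
Stream A: -4, 8, -16, 32, -64 — geometric with ratio -2.
Stream B: 7, 15, 22, 37, 59 — Fibonacci-style (each term is the sum of the two before it).
Position 12 falls in stream B as its term 6, giving 96.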